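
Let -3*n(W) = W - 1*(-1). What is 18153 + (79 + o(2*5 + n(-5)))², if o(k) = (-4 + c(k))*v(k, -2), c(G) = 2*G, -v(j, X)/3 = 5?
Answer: 58554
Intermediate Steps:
v(j, X) = -15 (v(j, X) = -3*5 = -15)
n(W) = -⅓ - W/3 (n(W) = -(W - 1*(-1))/3 = -(W + 1)/3 = -(1 + W)/3 = -⅓ - W/3)
o(k) = 60 - 30*k (o(k) = (-4 + 2*k)*(-15) = 60 - 30*k)
18153 + (79 + o(2*5 + n(-5)))² = 18153 + (79 + (60 - 30*(2*5 + (-⅓ - ⅓*(-5)))))² = 18153 + (79 + (60 - 30*(10 + (-⅓ + 5/3))))² = 18153 + (79 + (60 - 30*(10 + 4/3)))² = 18153 + (79 + (60 - 30*34/3))² = 18153 + (79 + (60 - 340))² = 18153 + (79 - 280)² = 18153 + (-201)² = 18153 + 40401 = 58554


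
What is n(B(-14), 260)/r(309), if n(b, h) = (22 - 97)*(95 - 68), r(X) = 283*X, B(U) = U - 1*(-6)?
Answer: -675/29149 ≈ -0.023157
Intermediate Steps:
B(U) = 6 + U (B(U) = U + 6 = 6 + U)
n(b, h) = -2025 (n(b, h) = -75*27 = -2025)
n(B(-14), 260)/r(309) = -2025/(283*309) = -2025/87447 = -2025*1/87447 = -675/29149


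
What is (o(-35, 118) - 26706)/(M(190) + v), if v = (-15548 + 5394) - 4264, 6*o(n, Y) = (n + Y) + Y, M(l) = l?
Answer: 53345/28456 ≈ 1.8746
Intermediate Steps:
o(n, Y) = Y/3 + n/6 (o(n, Y) = ((n + Y) + Y)/6 = ((Y + n) + Y)/6 = (n + 2*Y)/6 = Y/3 + n/6)
v = -14418 (v = -10154 - 4264 = -14418)
(o(-35, 118) - 26706)/(M(190) + v) = (((⅓)*118 + (⅙)*(-35)) - 26706)/(190 - 14418) = ((118/3 - 35/6) - 26706)/(-14228) = (67/2 - 26706)*(-1/14228) = -53345/2*(-1/14228) = 53345/28456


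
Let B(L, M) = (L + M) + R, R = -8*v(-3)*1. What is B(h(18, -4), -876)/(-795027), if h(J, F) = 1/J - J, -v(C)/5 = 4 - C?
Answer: 257/332802 ≈ 0.00077223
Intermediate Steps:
v(C) = -20 + 5*C (v(C) = -5*(4 - C) = -20 + 5*C)
R = 280 (R = -8*(-20 + 5*(-3))*1 = -8*(-20 - 15)*1 = -8*(-35)*1 = 280*1 = 280)
B(L, M) = 280 + L + M (B(L, M) = (L + M) + 280 = 280 + L + M)
B(h(18, -4), -876)/(-795027) = (280 + (1/18 - 1*18) - 876)/(-795027) = (280 + (1/18 - 18) - 876)*(-1/795027) = (280 - 323/18 - 876)*(-1/795027) = -11051/18*(-1/795027) = 257/332802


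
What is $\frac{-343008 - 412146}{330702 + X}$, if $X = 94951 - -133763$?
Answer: $- \frac{125859}{93236} \approx -1.3499$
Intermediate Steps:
$X = 228714$ ($X = 94951 + 133763 = 228714$)
$\frac{-343008 - 412146}{330702 + X} = \frac{-343008 - 412146}{330702 + 228714} = - \frac{755154}{559416} = \left(-755154\right) \frac{1}{559416} = - \frac{125859}{93236}$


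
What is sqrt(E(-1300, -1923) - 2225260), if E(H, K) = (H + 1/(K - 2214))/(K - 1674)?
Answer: I*sqrt(54750753291983475419)/4960263 ≈ 1491.7*I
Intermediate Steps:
E(H, K) = (H + 1/(-2214 + K))/(-1674 + K)
sqrt(E(-1300, -1923) - 2225260) = sqrt((1 - 2214*(-1300) - 1300*(-1923))/(3706236 + (-1923)**2 - 3888*(-1923)) - 2225260) = sqrt((1 + 2878200 + 2499900)/(3706236 + 3697929 + 7476624) - 2225260) = sqrt(5378101/14880789 - 2225260) = sqrt(-33113619152039/14880789) = I*sqrt(54750753291983475419)/4960263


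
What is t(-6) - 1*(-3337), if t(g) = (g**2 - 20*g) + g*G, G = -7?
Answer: 3535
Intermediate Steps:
t(g) = g**2 - 27*g (t(g) = (g**2 - 20*g) + g*(-7) = (g**2 - 20*g) - 7*g = g**2 - 27*g)
t(-6) - 1*(-3337) = -6*(-27 - 6) - 1*(-3337) = -6*(-33) + 3337 = 198 + 3337 = 3535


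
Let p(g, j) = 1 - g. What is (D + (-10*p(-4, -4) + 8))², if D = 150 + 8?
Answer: 13456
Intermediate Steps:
D = 158
(D + (-10*p(-4, -4) + 8))² = (158 + (-10*(1 - 1*(-4)) + 8))² = (158 + (-10*(1 + 4) + 8))² = (158 + (-10*5 + 8))² = (158 + (-50 + 8))² = (158 - 42)² = 116² = 13456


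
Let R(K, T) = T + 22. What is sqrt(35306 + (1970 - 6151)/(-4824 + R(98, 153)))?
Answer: 15*sqrt(3391533831)/4649 ≈ 187.90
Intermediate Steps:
R(K, T) = 22 + T
sqrt(35306 + (1970 - 6151)/(-4824 + R(98, 153))) = sqrt(35306 + (1970 - 6151)/(-4824 + (22 + 153))) = sqrt(35306 - 4181/(-4824 + 175)) = sqrt(35306 - 4181/(-4649)) = sqrt(35306 - 4181*(-1/4649)) = sqrt(35306 + 4181/4649) = sqrt(164141775/4649) = 15*sqrt(3391533831)/4649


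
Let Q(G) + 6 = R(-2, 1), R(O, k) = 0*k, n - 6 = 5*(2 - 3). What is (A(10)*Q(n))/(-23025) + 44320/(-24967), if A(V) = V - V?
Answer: -44320/24967 ≈ -1.7751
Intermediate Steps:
n = 1 (n = 6 + 5*(2 - 3) = 6 + 5*(-1) = 6 - 5 = 1)
R(O, k) = 0
Q(G) = -6 (Q(G) = -6 + 0 = -6)
A(V) = 0
(A(10)*Q(n))/(-23025) + 44320/(-24967) = (0*(-6))/(-23025) + 44320/(-24967) = 0*(-1/23025) + 44320*(-1/24967) = 0 - 44320/24967 = -44320/24967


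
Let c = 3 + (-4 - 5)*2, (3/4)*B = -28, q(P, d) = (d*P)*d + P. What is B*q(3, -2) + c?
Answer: -575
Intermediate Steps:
q(P, d) = P + P*d² (q(P, d) = (P*d)*d + P = P*d² + P = P + P*d²)
B = -112/3 (B = (4/3)*(-28) = -112/3 ≈ -37.333)
c = -15 (c = 3 - 9*2 = 3 - 18 = -15)
B*q(3, -2) + c = -112*(1 + (-2)²) - 15 = -112*(1 + 4) - 15 = -112*5 - 15 = -112/3*15 - 15 = -560 - 15 = -575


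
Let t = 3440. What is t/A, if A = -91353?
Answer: -3440/91353 ≈ -0.037656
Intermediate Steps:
t/A = 3440/(-91353) = 3440*(-1/91353) = -3440/91353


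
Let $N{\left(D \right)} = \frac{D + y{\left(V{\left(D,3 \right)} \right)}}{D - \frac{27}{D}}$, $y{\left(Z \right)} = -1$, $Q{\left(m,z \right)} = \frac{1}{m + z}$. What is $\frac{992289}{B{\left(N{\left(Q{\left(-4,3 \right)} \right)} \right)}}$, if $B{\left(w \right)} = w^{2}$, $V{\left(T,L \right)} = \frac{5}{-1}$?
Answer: $167696841$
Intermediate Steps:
$V{\left(T,L \right)} = -5$ ($V{\left(T,L \right)} = 5 \left(-1\right) = -5$)
$N{\left(D \right)} = \frac{-1 + D}{D - \frac{27}{D}}$ ($N{\left(D \right)} = \frac{D - 1}{D - \frac{27}{D}} = \frac{-1 + D}{D - \frac{27}{D}}$)
$\frac{992289}{B{\left(N{\left(Q{\left(-4,3 \right)} \right)} \right)}} = \frac{992289}{\left(\frac{-1 + \frac{1}{-4 + 3}}{\left(-4 + 3\right) \left(-27 + \left(\frac{1}{-4 + 3}\right)^{2}\right)}\right)^{2}} = \frac{992289}{\left(\frac{-1 + \frac{1}{-1}}{\left(-1\right) \left(-27 + \left(\frac{1}{-1}\right)^{2}\right)}\right)^{2}} = \frac{992289}{\left(- \frac{-1 - 1}{-27 + \left(-1\right)^{2}}\right)^{2}} = \frac{992289}{\left(\left(-1\right) \frac{1}{-27 + 1} \left(-2\right)\right)^{2}} = \frac{992289}{\left(\left(-1\right) \frac{1}{-26} \left(-2\right)\right)^{2}} = \frac{992289}{\left(\left(-1\right) \left(- \frac{1}{26}\right) \left(-2\right)\right)^{2}} = \frac{992289}{\left(- \frac{1}{13}\right)^{2}} = 992289 \frac{1}{\frac{1}{169}} = 992289 \cdot 169 = 167696841$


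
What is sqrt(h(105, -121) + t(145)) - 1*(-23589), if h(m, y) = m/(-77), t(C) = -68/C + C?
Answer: 23589 + 32*sqrt(355685)/1595 ≈ 23601.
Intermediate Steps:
t(C) = C - 68/C
h(m, y) = -m/77 (h(m, y) = m*(-1/77) = -m/77)
sqrt(h(105, -121) + t(145)) - 1*(-23589) = sqrt(-1/77*105 + (145 - 68/145)) - 1*(-23589) = sqrt(-15/11 + (145 - 68*1/145)) + 23589 = sqrt(-15/11 + (145 - 68/145)) + 23589 = sqrt(-15/11 + 20957/145) + 23589 = sqrt(228352/1595) + 23589 = 32*sqrt(355685)/1595 + 23589 = 23589 + 32*sqrt(355685)/1595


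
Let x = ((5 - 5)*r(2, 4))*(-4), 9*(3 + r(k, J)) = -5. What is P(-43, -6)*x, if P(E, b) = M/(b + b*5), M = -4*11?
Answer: 0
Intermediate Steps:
r(k, J) = -32/9 (r(k, J) = -3 + (⅑)*(-5) = -3 - 5/9 = -32/9)
M = -44
x = 0 (x = ((5 - 5)*(-32/9))*(-4) = (0*(-32/9))*(-4) = 0*(-4) = 0)
P(E, b) = -22/(3*b) (P(E, b) = -44/(b + b*5) = -44/(b + 5*b) = -44*1/(6*b) = -22/(3*b))
P(-43, -6)*x = -22/3/(-6)*0 = -22/3*(-⅙)*0 = (11/9)*0 = 0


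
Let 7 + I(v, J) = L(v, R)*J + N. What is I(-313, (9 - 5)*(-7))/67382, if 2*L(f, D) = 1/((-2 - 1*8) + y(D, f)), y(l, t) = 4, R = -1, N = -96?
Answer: -151/101073 ≈ -0.0014940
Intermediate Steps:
L(f, D) = -1/12 (L(f, D) = 1/(2*((-2 - 1*8) + 4)) = 1/(2*((-2 - 8) + 4)) = 1/(2*(-10 + 4)) = (½)/(-6) = (½)*(-⅙) = -1/12)
I(v, J) = -103 - J/12 (I(v, J) = -7 + (-J/12 - 96) = -7 + (-96 - J/12) = -103 - J/12)
I(-313, (9 - 5)*(-7))/67382 = (-103 - (9 - 5)*(-7)/12)/67382 = (-103 - (-7)/3)*(1/67382) = (-103 - 1/12*(-28))*(1/67382) = (-103 + 7/3)*(1/67382) = -302/3*1/67382 = -151/101073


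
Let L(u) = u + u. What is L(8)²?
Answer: 256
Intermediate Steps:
L(u) = 2*u
L(8)² = (2*8)² = 16² = 256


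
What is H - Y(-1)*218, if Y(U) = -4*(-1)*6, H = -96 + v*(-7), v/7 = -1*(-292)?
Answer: -19636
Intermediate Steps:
v = 2044 (v = 7*(-1*(-292)) = 7*292 = 2044)
H = -14404 (H = -96 + 2044*(-7) = -96 - 14308 = -14404)
Y(U) = 24 (Y(U) = 4*6 = 24)
H - Y(-1)*218 = -14404 - 24*218 = -14404 - 1*5232 = -14404 - 5232 = -19636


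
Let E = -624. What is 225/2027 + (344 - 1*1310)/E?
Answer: 349747/210808 ≈ 1.6591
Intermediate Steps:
225/2027 + (344 - 1*1310)/E = 225/2027 + (344 - 1*1310)/(-624) = 225*(1/2027) + (344 - 1310)*(-1/624) = 225/2027 - 966*(-1/624) = 225/2027 + 161/104 = 349747/210808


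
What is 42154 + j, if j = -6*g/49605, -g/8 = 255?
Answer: 139404094/3307 ≈ 42154.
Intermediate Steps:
g = -2040 (g = -8*255 = -2040)
j = 816/3307 (j = -6*(-2040)/49605 = 12240*(1/49605) = 816/3307 ≈ 0.24675)
42154 + j = 42154 + 816/3307 = 139404094/3307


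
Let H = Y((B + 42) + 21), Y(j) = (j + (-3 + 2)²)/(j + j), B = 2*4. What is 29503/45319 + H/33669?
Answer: 7836502609/12037224909 ≈ 0.65102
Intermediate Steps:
B = 8
Y(j) = (1 + j)/(2*j) (Y(j) = (j + (-1)²)/((2*j)) = (j + 1)*(1/(2*j)) = (1 + j)*(1/(2*j)) = (1 + j)/(2*j))
H = 36/71 (H = (1 + ((8 + 42) + 21))/(2*((8 + 42) + 21)) = (1 + (50 + 21))/(2*(50 + 21)) = (½)*(1 + 71)/71 = (½)*(1/71)*72 = 36/71 ≈ 0.50704)
29503/45319 + H/33669 = 29503/45319 + (36/71)/33669 = 29503*(1/45319) + (36/71)*(1/33669) = 29503/45319 + 4/265611 = 7836502609/12037224909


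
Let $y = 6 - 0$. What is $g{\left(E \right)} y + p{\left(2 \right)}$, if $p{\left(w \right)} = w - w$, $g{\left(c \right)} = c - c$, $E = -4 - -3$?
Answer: $0$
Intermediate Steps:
$E = -1$ ($E = -4 + 3 = -1$)
$g{\left(c \right)} = 0$
$p{\left(w \right)} = 0$
$y = 6$ ($y = 6 + 0 = 6$)
$g{\left(E \right)} y + p{\left(2 \right)} = 0 \cdot 6 + 0 = 0 + 0 = 0$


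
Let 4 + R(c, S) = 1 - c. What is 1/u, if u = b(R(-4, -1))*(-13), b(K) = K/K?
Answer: -1/13 ≈ -0.076923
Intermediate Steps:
R(c, S) = -3 - c (R(c, S) = -4 + (1 - c) = -3 - c)
b(K) = 1
u = -13 (u = 1*(-13) = -13)
1/u = 1/(-13) = -1/13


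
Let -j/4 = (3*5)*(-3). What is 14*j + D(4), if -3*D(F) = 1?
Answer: 7559/3 ≈ 2519.7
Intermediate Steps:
D(F) = -⅓ (D(F) = -⅓*1 = -⅓)
j = 180 (j = -4*3*5*(-3) = -60*(-3) = -4*(-45) = 180)
14*j + D(4) = 14*180 - ⅓ = 2520 - ⅓ = 7559/3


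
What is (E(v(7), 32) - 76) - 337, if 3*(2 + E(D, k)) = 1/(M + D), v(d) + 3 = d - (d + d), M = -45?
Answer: -68476/165 ≈ -415.01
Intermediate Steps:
v(d) = -3 - d (v(d) = -3 + (d - (d + d)) = -3 + (d - 2*d) = -3 - d)
E(D, k) = -2 + 1/(3*(-45 + D))
(E(v(7), 32) - 76) - 337 = ((271 - 6*(-3 - 1*7))/(3*(-45 + (-3 - 1*7))) - 76) - 337 = ((271 - 6*(-3 - 7))/(3*(-45 + (-3 - 7))) - 76) - 337 = ((271 - 6*(-10))/(3*(-45 - 10)) - 76) - 337 = ((1/3)*(271 + 60)/(-55) - 76) - 337 = ((1/3)*(-1/55)*331 - 76) - 337 = (-331/165 - 76) - 337 = -12871/165 - 337 = -68476/165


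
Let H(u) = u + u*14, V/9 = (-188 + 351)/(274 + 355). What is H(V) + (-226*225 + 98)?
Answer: -31901003/629 ≈ -50717.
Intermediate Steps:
V = 1467/629 (V = 9*((-188 + 351)/(274 + 355)) = 9*(163/629) = 1467/629 ≈ 2.3323)
H(u) = 15*u (H(u) = u + 14*u = 15*u)
H(V) + (-226*225 + 98) = 15*(1467/629) + (-226*225 + 98) = 22005/629 + (-50850 + 98) = 22005/629 - 50752 = -31901003/629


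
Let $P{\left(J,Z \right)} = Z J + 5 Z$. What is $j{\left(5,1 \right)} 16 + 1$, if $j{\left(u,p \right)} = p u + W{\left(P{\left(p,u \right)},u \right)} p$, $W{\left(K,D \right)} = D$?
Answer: $161$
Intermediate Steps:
$P{\left(J,Z \right)} = 5 Z + J Z$ ($P{\left(J,Z \right)} = J Z + 5 Z = 5 Z + J Z$)
$j{\left(u,p \right)} = 2 p u$ ($j{\left(u,p \right)} = p u + u p = p u + p u = 2 p u$)
$j{\left(5,1 \right)} 16 + 1 = 2 \cdot 1 \cdot 5 \cdot 16 + 1 = 10 \cdot 16 + 1 = 160 + 1 = 161$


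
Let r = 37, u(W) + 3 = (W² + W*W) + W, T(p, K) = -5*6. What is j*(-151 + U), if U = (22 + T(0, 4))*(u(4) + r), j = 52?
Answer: -36972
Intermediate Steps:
T(p, K) = -30
u(W) = -3 + W + 2*W² (u(W) = -3 + ((W² + W*W) + W) = -3 + ((W² + W²) + W) = -3 + (2*W² + W) = -3 + (W + 2*W²) = -3 + W + 2*W²)
U = -560 (U = (22 - 30)*((-3 + 4 + 2*4²) + 37) = -8*((-3 + 4 + 2*16) + 37) = -8*((-3 + 4 + 32) + 37) = -8*(33 + 37) = -8*70 = -560)
j*(-151 + U) = 52*(-151 - 560) = 52*(-711) = -36972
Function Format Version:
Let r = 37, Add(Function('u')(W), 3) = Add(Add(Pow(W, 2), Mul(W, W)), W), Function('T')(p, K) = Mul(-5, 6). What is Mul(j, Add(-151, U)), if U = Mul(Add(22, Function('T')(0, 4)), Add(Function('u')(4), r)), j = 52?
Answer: -36972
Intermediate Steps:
Function('T')(p, K) = -30
Function('u')(W) = Add(-3, W, Mul(2, Pow(W, 2))) (Function('u')(W) = Add(-3, Add(Add(Pow(W, 2), Mul(W, W)), W)) = Add(-3, Add(Add(Pow(W, 2), Pow(W, 2)), W)) = Add(-3, Add(Mul(2, Pow(W, 2)), W)) = Add(-3, Add(W, Mul(2, Pow(W, 2)))) = Add(-3, W, Mul(2, Pow(W, 2))))
U = -560 (U = Mul(Add(22, -30), Add(Add(-3, 4, Mul(2, Pow(4, 2))), 37)) = Mul(-8, Add(Add(-3, 4, Mul(2, 16)), 37)) = Mul(-8, Add(Add(-3, 4, 32), 37)) = Mul(-8, Add(33, 37)) = Mul(-8, 70) = -560)
Mul(j, Add(-151, U)) = Mul(52, Add(-151, -560)) = Mul(52, -711) = -36972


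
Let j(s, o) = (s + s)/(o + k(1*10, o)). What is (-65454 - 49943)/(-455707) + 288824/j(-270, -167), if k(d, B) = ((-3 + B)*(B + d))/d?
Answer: -9147527009521/6835605 ≈ -1.3382e+6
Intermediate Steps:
k(d, B) = (-3 + B)*(B + d)/d
j(s, o) = 2*s/(-3 + o²/10 + 17*o/10) (j(s, o) = (s + s)/(o + (o² - 3*o + (1*10)*(-3 + o))/((1*10))) = (2*s)/(o + (o² - 3*o + 10*(-3 + o))/10) = (2*s)/(o + (o² - 3*o + (-30 + 10*o))/10) = (2*s)/(o + (-30 + o² + 7*o)/10) = (2*s)/(o + (-3 + o²/10 + 7*o/10)) = (2*s)/(-3 + o²/10 + 17*o/10) = 2*s/(-3 + o²/10 + 17*o/10))
(-65454 - 49943)/(-455707) + 288824/j(-270, -167) = (-65454 - 49943)/(-455707) + 288824/((20*(-270)/(-30 + (-167)² + 17*(-167)))) = -115397*(-1/455707) + 288824/((20*(-270)/(-30 + 27889 - 2839))) = 115397/455707 + 288824/((20*(-270)/25020)) = 115397/455707 + 288824/((20*(-270)*(1/25020))) = 115397/455707 + 288824/(-30/139) = 115397/455707 + 288824*(-139/30) = 115397/455707 - 20073268/15 = -9147527009521/6835605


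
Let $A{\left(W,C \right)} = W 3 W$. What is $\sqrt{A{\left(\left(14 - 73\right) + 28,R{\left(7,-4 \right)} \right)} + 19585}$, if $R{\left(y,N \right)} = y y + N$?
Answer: $2 \sqrt{5617} \approx 149.89$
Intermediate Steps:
$R{\left(y,N \right)} = N + y^{2}$ ($R{\left(y,N \right)} = y^{2} + N = N + y^{2}$)
$A{\left(W,C \right)} = 3 W^{2}$ ($A{\left(W,C \right)} = 3 W W = 3 W^{2}$)
$\sqrt{A{\left(\left(14 - 73\right) + 28,R{\left(7,-4 \right)} \right)} + 19585} = \sqrt{3 \left(\left(14 - 73\right) + 28\right)^{2} + 19585} = \sqrt{3 \left(-59 + 28\right)^{2} + 19585} = \sqrt{3 \left(-31\right)^{2} + 19585} = \sqrt{3 \cdot 961 + 19585} = \sqrt{2883 + 19585} = \sqrt{22468} = 2 \sqrt{5617}$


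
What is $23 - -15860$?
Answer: $15883$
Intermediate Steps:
$23 - -15860 = 23 + 15860 = 15883$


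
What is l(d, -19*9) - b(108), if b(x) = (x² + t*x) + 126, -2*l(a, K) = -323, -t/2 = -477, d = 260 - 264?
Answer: -229321/2 ≈ -1.1466e+5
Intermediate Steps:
d = -4
t = 954 (t = -2*(-477) = 954)
l(a, K) = 323/2 (l(a, K) = -½*(-323) = 323/2)
b(x) = 126 + x² + 954*x (b(x) = (x² + 954*x) + 126 = 126 + x² + 954*x)
l(d, -19*9) - b(108) = 323/2 - (126 + 108² + 954*108) = 323/2 - (126 + 11664 + 103032) = 323/2 - 1*114822 = 323/2 - 114822 = -229321/2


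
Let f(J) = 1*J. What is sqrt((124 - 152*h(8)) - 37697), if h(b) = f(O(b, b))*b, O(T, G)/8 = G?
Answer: I*sqrt(115397) ≈ 339.7*I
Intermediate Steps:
O(T, G) = 8*G
f(J) = J
h(b) = 8*b**2 (h(b) = (8*b)*b = 8*b**2)
sqrt((124 - 152*h(8)) - 37697) = sqrt((124 - 1216*8**2) - 37697) = sqrt((124 - 1216*64) - 37697) = sqrt((124 - 152*512) - 37697) = sqrt((124 - 77824) - 37697) = sqrt(-77700 - 37697) = sqrt(-115397) = I*sqrt(115397)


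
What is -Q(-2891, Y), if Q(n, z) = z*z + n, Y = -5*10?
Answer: 391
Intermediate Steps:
Y = -50
Q(n, z) = n + z² (Q(n, z) = z² + n = n + z²)
-Q(-2891, Y) = -(-2891 + (-50)²) = -(-2891 + 2500) = -1*(-391) = 391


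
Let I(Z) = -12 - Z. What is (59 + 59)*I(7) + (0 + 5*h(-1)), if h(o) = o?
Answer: -2247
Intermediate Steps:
(59 + 59)*I(7) + (0 + 5*h(-1)) = (59 + 59)*(-12 - 1*7) + (0 + 5*(-1)) = 118*(-12 - 7) + (0 - 5) = 118*(-19) - 5 = -2242 - 5 = -2247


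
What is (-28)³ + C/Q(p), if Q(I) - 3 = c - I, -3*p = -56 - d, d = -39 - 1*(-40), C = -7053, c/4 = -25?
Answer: -2539379/116 ≈ -21891.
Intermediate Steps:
c = -100 (c = 4*(-25) = -100)
d = 1 (d = -39 + 40 = 1)
p = 19 (p = -(-56 - 1*1)/3 = -(-56 - 1)/3 = -⅓*(-57) = 19)
Q(I) = -97 - I (Q(I) = 3 + (-100 - I) = -97 - I)
(-28)³ + C/Q(p) = (-28)³ - 7053/(-97 - 1*19) = -21952 - 7053/(-97 - 19) = -21952 - 7053/(-116) = -21952 - 7053*(-1/116) = -21952 + 7053/116 = -2539379/116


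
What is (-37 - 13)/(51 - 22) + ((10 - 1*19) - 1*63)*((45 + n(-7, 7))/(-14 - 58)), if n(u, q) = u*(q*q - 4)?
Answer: -7880/29 ≈ -271.72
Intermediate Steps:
n(u, q) = u*(-4 + q²) (n(u, q) = u*(q² - 4) = u*(-4 + q²))
(-37 - 13)/(51 - 22) + ((10 - 1*19) - 1*63)*((45 + n(-7, 7))/(-14 - 58)) = (-37 - 13)/(51 - 22) + ((10 - 1*19) - 1*63)*((45 - 7*(-4 + 7²))/(-14 - 58)) = -50/29 + ((10 - 19) - 63)*((45 - 7*(-4 + 49))/(-72)) = -50*1/29 + (-9 - 63)*((45 - 7*45)*(-1/72)) = -50/29 - 72*(45 - 315)*(-1)/72 = -50/29 - (-19440)*(-1)/72 = -50/29 - 72*15/4 = -50/29 - 270 = -7880/29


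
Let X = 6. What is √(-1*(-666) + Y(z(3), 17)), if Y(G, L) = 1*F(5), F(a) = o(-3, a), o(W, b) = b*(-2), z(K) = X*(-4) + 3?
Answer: 4*√41 ≈ 25.612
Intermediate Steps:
z(K) = -21 (z(K) = 6*(-4) + 3 = -24 + 3 = -21)
o(W, b) = -2*b
F(a) = -2*a
Y(G, L) = -10 (Y(G, L) = 1*(-2*5) = 1*(-10) = -10)
√(-1*(-666) + Y(z(3), 17)) = √(-1*(-666) - 10) = √(666 - 10) = √656 = 4*√41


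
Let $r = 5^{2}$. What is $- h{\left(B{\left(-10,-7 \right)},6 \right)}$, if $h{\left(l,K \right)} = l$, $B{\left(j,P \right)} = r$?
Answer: $-25$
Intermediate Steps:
$r = 25$
$B{\left(j,P \right)} = 25$
$- h{\left(B{\left(-10,-7 \right)},6 \right)} = \left(-1\right) 25 = -25$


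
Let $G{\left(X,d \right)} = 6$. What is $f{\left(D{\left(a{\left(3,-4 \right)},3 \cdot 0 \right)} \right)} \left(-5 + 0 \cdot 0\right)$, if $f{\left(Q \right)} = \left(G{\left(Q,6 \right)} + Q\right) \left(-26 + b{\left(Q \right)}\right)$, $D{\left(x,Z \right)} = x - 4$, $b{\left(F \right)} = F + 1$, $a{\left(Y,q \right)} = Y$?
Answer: $650$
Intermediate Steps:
$b{\left(F \right)} = 1 + F$
$D{\left(x,Z \right)} = -4 + x$
$f{\left(Q \right)} = \left(-25 + Q\right) \left(6 + Q\right)$ ($f{\left(Q \right)} = \left(6 + Q\right) \left(-26 + \left(1 + Q\right)\right) = \left(6 + Q\right) \left(-25 + Q\right) = \left(-25 + Q\right) \left(6 + Q\right)$)
$f{\left(D{\left(a{\left(3,-4 \right)},3 \cdot 0 \right)} \right)} \left(-5 + 0 \cdot 0\right) = \left(-150 + \left(-4 + 3\right)^{2} - 19 \left(-4 + 3\right)\right) \left(-5 + 0 \cdot 0\right) = \left(-150 + \left(-1\right)^{2} - -19\right) \left(-5 + 0\right) = \left(-150 + 1 + 19\right) \left(-5\right) = \left(-130\right) \left(-5\right) = 650$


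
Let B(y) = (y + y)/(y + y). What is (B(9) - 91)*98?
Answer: -8820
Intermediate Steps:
B(y) = 1 (B(y) = (2*y)/((2*y)) = (2*y)*(1/(2*y)) = 1)
(B(9) - 91)*98 = (1 - 91)*98 = -90*98 = -8820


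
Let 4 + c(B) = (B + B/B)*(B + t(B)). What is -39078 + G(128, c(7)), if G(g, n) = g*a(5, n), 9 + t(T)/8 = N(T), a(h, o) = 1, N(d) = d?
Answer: -38950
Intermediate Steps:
t(T) = -72 + 8*T
c(B) = -4 + (1 + B)*(-72 + 9*B) (c(B) = -4 + (B + B/B)*(B + (-72 + 8*B)) = -4 + (B + 1)*(-72 + 9*B) = -4 + (1 + B)*(-72 + 9*B))
G(g, n) = g (G(g, n) = g*1 = g)
-39078 + G(128, c(7)) = -39078 + 128 = -38950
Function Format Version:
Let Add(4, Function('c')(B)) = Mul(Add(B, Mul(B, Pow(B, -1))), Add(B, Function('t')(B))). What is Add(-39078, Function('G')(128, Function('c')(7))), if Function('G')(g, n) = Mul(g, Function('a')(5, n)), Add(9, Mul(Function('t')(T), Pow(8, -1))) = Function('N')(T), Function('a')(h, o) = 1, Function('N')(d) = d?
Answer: -38950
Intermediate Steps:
Function('t')(T) = Add(-72, Mul(8, T))
Function('c')(B) = Add(-4, Mul(Add(1, B), Add(-72, Mul(9, B)))) (Function('c')(B) = Add(-4, Mul(Add(B, Mul(B, Pow(B, -1))), Add(B, Add(-72, Mul(8, B))))) = Add(-4, Mul(Add(B, 1), Add(-72, Mul(9, B)))) = Add(-4, Mul(Add(1, B), Add(-72, Mul(9, B)))))
Function('G')(g, n) = g (Function('G')(g, n) = Mul(g, 1) = g)
Add(-39078, Function('G')(128, Function('c')(7))) = Add(-39078, 128) = -38950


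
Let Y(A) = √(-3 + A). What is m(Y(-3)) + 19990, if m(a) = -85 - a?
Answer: 19905 - I*√6 ≈ 19905.0 - 2.4495*I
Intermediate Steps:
m(Y(-3)) + 19990 = (-85 - √(-3 - 3)) + 19990 = (-85 - √(-6)) + 19990 = (-85 - I*√6) + 19990 = 19905 - I*√6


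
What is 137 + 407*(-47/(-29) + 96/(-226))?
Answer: 2043982/3277 ≈ 623.74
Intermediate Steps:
137 + 407*(-47/(-29) + 96/(-226)) = 137 + 407*(-47*(-1/29) + 96*(-1/226)) = 137 + 407*(47/29 - 48/113) = 137 + 407*(3919/3277) = 137 + 1595033/3277 = 2043982/3277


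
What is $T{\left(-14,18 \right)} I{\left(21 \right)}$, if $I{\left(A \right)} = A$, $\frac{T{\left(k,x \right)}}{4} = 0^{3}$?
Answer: $0$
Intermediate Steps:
$T{\left(k,x \right)} = 0$ ($T{\left(k,x \right)} = 4 \cdot 0^{3} = 4 \cdot 0 = 0$)
$T{\left(-14,18 \right)} I{\left(21 \right)} = 0 \cdot 21 = 0$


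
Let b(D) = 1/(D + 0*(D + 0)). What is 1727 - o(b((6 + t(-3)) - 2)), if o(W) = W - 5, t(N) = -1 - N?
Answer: 10391/6 ≈ 1731.8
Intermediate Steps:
b(D) = 1/D (b(D) = 1/(D + 0*D) = 1/(D + 0) = 1/D)
o(W) = -5 + W
1727 - o(b((6 + t(-3)) - 2)) = 1727 - (-5 + 1/((6 + (-1 - 1*(-3))) - 2)) = 1727 - (-5 + 1/((6 + (-1 + 3)) - 2)) = 1727 - (-5 + 1/((6 + 2) - 2)) = 1727 - (-5 + 1/(8 - 2)) = 1727 - (-5 + 1/6) = 1727 - (-5 + ⅙) = 1727 - 1*(-29/6) = 1727 + 29/6 = 10391/6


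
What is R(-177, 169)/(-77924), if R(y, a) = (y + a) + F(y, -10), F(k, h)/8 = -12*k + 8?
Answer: -4262/19481 ≈ -0.21878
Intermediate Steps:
F(k, h) = 64 - 96*k (F(k, h) = 8*(-12*k + 8) = 8*(8 - 12*k) = 64 - 96*k)
R(y, a) = 64 + a - 95*y (R(y, a) = (y + a) + (64 - 96*y) = (a + y) + (64 - 96*y) = 64 + a - 95*y)
R(-177, 169)/(-77924) = (64 + 169 - 95*(-177))/(-77924) = (64 + 169 + 16815)*(-1/77924) = 17048*(-1/77924) = -4262/19481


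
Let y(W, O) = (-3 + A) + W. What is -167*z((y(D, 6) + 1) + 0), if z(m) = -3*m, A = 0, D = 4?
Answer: 1002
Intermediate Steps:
y(W, O) = -3 + W (y(W, O) = (-3 + 0) + W = -3 + W)
-167*z((y(D, 6) + 1) + 0) = -(-501)*(((-3 + 4) + 1) + 0) = -(-501)*((1 + 1) + 0) = -(-501)*(2 + 0) = -(-501)*2 = -167*(-6) = 1002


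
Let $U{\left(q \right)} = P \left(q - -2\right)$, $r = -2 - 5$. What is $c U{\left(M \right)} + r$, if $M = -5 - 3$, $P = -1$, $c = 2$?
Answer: $5$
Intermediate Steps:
$r = -7$ ($r = -2 - 5 = -7$)
$M = -8$
$U{\left(q \right)} = -2 - q$ ($U{\left(q \right)} = - (q - -2) = - (q + 2) = - (2 + q) = -2 - q$)
$c U{\left(M \right)} + r = 2 \left(-2 - -8\right) - 7 = 2 \left(-2 + 8\right) - 7 = 2 \cdot 6 - 7 = 12 - 7 = 5$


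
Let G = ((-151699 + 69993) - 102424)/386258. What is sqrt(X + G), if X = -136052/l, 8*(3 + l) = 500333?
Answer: I*sqrt(24761456691753041369889)/96624176861 ≈ 1.6286*I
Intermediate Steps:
l = 500309/8 (l = -3 + (1/8)*500333 = -3 + 500333/8 = 500309/8 ≈ 62539.)
G = -92065/193129 (G = (-81706 - 102424)*(1/386258) = -184130*1/386258 = -92065/193129 ≈ -0.47670)
X = -1088416/500309 (X = -136052/500309/8 = -136052*8/500309 = -1088416/500309 ≈ -2.1755)
sqrt(X + G) = sqrt(-1088416/500309 - 92065/193129) = sqrt(-256265641749/96624176861) = I*sqrt(24761456691753041369889)/96624176861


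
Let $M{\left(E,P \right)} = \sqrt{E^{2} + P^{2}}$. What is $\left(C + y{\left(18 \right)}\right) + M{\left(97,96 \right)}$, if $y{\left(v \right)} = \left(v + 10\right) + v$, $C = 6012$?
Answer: $6058 + 5 \sqrt{745} \approx 6194.5$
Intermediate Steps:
$y{\left(v \right)} = 10 + 2 v$ ($y{\left(v \right)} = \left(10 + v\right) + v = 10 + 2 v$)
$\left(C + y{\left(18 \right)}\right) + M{\left(97,96 \right)} = \left(6012 + \left(10 + 2 \cdot 18\right)\right) + \sqrt{97^{2} + 96^{2}} = \left(6012 + \left(10 + 36\right)\right) + \sqrt{9409 + 9216} = \left(6012 + 46\right) + \sqrt{18625} = 6058 + 5 \sqrt{745}$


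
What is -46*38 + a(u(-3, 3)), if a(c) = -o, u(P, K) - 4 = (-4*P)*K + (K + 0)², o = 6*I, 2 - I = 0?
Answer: -1760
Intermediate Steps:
I = 2 (I = 2 - 1*0 = 2 + 0 = 2)
o = 12 (o = 6*2 = 12)
u(P, K) = 4 + K² - 4*K*P (u(P, K) = 4 + ((-4*P)*K + (K + 0)²) = 4 + (-4*K*P + K²) = 4 + (K² - 4*K*P) = 4 + K² - 4*K*P)
a(c) = -12 (a(c) = -1*12 = -12)
-46*38 + a(u(-3, 3)) = -46*38 - 12 = -1748 - 12 = -1760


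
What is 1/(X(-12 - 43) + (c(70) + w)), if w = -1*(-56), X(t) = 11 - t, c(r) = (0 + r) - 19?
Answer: 1/173 ≈ 0.0057803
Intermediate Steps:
c(r) = -19 + r (c(r) = r - 19 = -19 + r)
w = 56
1/(X(-12 - 43) + (c(70) + w)) = 1/((11 - (-12 - 43)) + ((-19 + 70) + 56)) = 1/((11 - 1*(-55)) + (51 + 56)) = 1/((11 + 55) + 107) = 1/(66 + 107) = 1/173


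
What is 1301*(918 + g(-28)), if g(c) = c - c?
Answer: 1194318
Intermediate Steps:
g(c) = 0
1301*(918 + g(-28)) = 1301*(918 + 0) = 1301*918 = 1194318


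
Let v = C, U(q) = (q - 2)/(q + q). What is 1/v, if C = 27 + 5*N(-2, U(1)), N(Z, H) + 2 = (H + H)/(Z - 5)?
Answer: 7/124 ≈ 0.056452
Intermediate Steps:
U(q) = (-2 + q)/(2*q) (U(q) = (-2 + q)/((2*q)) = (-2 + q)*(1/(2*q)) = (-2 + q)/(2*q))
N(Z, H) = -2 + 2*H/(-5 + Z) (N(Z, H) = -2 + (H + H)/(Z - 5) = -2 + (2*H)/(-5 + Z) = -2 + 2*H/(-5 + Z))
C = 124/7 (C = 27 + 5*(2*(5 + (½)*(-2 + 1)/1 - 1*(-2))/(-5 - 2)) = 27 + 5*(2*(5 + (½)*1*(-1) + 2)/(-7)) = 27 + 5*(2*(-⅐)*(5 - ½ + 2)) = 27 + 5*(2*(-⅐)*(13/2)) = 27 + 5*(-13/7) = 27 - 65/7 = 124/7 ≈ 17.714)
v = 124/7 ≈ 17.714
1/v = 1/(124/7) = 7/124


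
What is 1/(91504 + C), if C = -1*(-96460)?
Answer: 1/187964 ≈ 5.3202e-6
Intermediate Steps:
C = 96460
1/(91504 + C) = 1/(91504 + 96460) = 1/187964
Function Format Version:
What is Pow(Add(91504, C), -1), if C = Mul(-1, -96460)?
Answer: Rational(1, 187964) ≈ 5.3202e-6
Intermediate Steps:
C = 96460
Pow(Add(91504, C), -1) = Pow(Add(91504, 96460), -1) = Pow(187964, -1) = Rational(1, 187964)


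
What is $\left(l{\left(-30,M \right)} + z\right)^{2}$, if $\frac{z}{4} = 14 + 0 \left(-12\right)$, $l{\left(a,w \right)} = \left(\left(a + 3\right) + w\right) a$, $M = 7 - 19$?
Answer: $1503076$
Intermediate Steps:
$M = -12$
$l{\left(a,w \right)} = a \left(3 + a + w\right)$ ($l{\left(a,w \right)} = \left(\left(3 + a\right) + w\right) a = \left(3 + a + w\right) a = a \left(3 + a + w\right)$)
$z = 56$ ($z = 4 \left(14 + 0 \left(-12\right)\right) = 4 \left(14 + 0\right) = 4 \cdot 14 = 56$)
$\left(l{\left(-30,M \right)} + z\right)^{2} = \left(- 30 \left(3 - 30 - 12\right) + 56\right)^{2} = \left(\left(-30\right) \left(-39\right) + 56\right)^{2} = \left(1170 + 56\right)^{2} = 1226^{2} = 1503076$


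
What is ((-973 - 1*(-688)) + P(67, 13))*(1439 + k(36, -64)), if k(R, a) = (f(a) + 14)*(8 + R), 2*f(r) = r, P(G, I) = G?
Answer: -141046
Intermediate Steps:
f(r) = r/2
k(R, a) = (8 + R)*(14 + a/2) (k(R, a) = (a/2 + 14)*(8 + R) = (14 + a/2)*(8 + R) = (8 + R)*(14 + a/2))
((-973 - 1*(-688)) + P(67, 13))*(1439 + k(36, -64)) = ((-973 - 1*(-688)) + 67)*(1439 + (112 + 4*(-64) + 14*36 + (½)*36*(-64))) = ((-973 + 688) + 67)*(1439 + (112 - 256 + 504 - 1152)) = (-285 + 67)*(1439 - 792) = -218*647 = -141046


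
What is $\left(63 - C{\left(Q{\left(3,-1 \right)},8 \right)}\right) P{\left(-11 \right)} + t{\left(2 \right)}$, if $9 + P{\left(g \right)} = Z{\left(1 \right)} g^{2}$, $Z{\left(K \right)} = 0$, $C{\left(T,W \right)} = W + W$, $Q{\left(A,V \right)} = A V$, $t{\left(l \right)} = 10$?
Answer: $-413$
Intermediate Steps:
$C{\left(T,W \right)} = 2 W$
$P{\left(g \right)} = -9$ ($P{\left(g \right)} = -9 + 0 g^{2} = -9 + 0 = -9$)
$\left(63 - C{\left(Q{\left(3,-1 \right)},8 \right)}\right) P{\left(-11 \right)} + t{\left(2 \right)} = \left(63 - 2 \cdot 8\right) \left(-9\right) + 10 = \left(63 - 16\right) \left(-9\right) + 10 = 47 \left(-9\right) + 10 = -423 + 10 = -413$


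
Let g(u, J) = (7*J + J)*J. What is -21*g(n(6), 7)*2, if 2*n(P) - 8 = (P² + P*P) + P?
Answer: -16464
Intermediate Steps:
n(P) = 4 + P² + P/2 (n(P) = 4 + ((P² + P*P) + P)/2 = 4 + ((P² + P²) + P)/2 = 4 + (2*P² + P)/2 = 4 + (P + 2*P²)/2 = 4 + (P² + P/2) = 4 + P² + P/2)
g(u, J) = 8*J² (g(u, J) = (8*J)*J = 8*J²)
-21*g(n(6), 7)*2 = -168*7²*2 = -168*49*2 = -21*392*2 = -8232*2 = -16464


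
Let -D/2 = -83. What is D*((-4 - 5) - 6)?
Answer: -2490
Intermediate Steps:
D = 166 (D = -2*(-83) = 166)
D*((-4 - 5) - 6) = 166*((-4 - 5) - 6) = 166*(-9 - 6) = 166*(-15) = -2490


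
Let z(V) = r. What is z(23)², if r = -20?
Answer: 400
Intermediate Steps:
z(V) = -20
z(23)² = (-20)² = 400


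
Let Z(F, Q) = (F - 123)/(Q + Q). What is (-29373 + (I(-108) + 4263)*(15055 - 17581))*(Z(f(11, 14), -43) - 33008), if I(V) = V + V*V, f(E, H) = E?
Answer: 56754725565096/43 ≈ 1.3199e+12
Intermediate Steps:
I(V) = V + V²
Z(F, Q) = (-123 + F)/(2*Q) (Z(F, Q) = (-123 + F)/((2*Q)) = (-123 + F)*(1/(2*Q)) = (-123 + F)/(2*Q))
(-29373 + (I(-108) + 4263)*(15055 - 17581))*(Z(f(11, 14), -43) - 33008) = (-29373 + (-108*(1 - 108) + 4263)*(15055 - 17581))*((½)*(-123 + 11)/(-43) - 33008) = (-29373 + (-108*(-107) + 4263)*(-2526))*((½)*(-1/43)*(-112) - 33008) = (-29373 + (11556 + 4263)*(-2526))*(56/43 - 33008) = (-29373 + 15819*(-2526))*(-1419288/43) = (-29373 - 39958794)*(-1419288/43) = -39988167*(-1419288/43) = 56754725565096/43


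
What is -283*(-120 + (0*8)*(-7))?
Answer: 33960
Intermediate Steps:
-283*(-120 + (0*8)*(-7)) = -283*(-120 + 0*(-7)) = -283*(-120 + 0) = -283*(-120) = 33960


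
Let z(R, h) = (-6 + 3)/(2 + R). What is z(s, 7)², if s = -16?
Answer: 9/196 ≈ 0.045918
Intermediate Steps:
z(R, h) = -3/(2 + R)
z(s, 7)² = (-3/(2 - 16))² = (-3/(-14))² = (-3*(-1/14))² = (3/14)² = 9/196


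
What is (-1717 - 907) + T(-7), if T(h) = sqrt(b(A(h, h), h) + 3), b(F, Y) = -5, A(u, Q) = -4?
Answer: -2624 + I*sqrt(2) ≈ -2624.0 + 1.4142*I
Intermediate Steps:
T(h) = I*sqrt(2) (T(h) = sqrt(-5 + 3) = sqrt(-2) = I*sqrt(2))
(-1717 - 907) + T(-7) = (-1717 - 907) + I*sqrt(2) = -2624 + I*sqrt(2)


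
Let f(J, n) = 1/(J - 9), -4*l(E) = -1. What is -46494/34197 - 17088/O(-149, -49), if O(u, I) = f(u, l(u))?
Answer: 30776190198/11399 ≈ 2.6999e+6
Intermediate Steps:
l(E) = 1/4 (l(E) = -1/4*(-1) = 1/4)
f(J, n) = 1/(-9 + J)
O(u, I) = 1/(-9 + u)
-46494/34197 - 17088/O(-149, -49) = -46494/34197 - 17088/(1/(-9 - 149)) = -46494*1/34197 - 17088/(1/(-158)) = -15498/11399 - 17088/(-1/158) = -15498/11399 - 17088*(-158) = -15498/11399 + 2699904 = 30776190198/11399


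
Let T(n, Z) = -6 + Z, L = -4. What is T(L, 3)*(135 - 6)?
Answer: -387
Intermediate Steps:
T(L, 3)*(135 - 6) = (-6 + 3)*(135 - 6) = -3*129 = -387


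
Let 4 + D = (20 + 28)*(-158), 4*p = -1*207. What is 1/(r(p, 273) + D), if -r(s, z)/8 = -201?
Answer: -1/5980 ≈ -0.00016722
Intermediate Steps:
p = -207/4 (p = (-1*207)/4 = (¼)*(-207) = -207/4 ≈ -51.750)
D = -7588 (D = -4 + (20 + 28)*(-158) = -4 + 48*(-158) = -4 - 7584 = -7588)
r(s, z) = 1608 (r(s, z) = -8*(-201) = 1608)
1/(r(p, 273) + D) = 1/(1608 - 7588) = 1/(-5980) = -1/5980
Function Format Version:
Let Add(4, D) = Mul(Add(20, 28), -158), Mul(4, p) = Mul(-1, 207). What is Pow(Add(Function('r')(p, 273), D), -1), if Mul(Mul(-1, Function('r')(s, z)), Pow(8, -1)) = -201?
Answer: Rational(-1, 5980) ≈ -0.00016722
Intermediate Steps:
p = Rational(-207, 4) (p = Mul(Rational(1, 4), Mul(-1, 207)) = Mul(Rational(1, 4), -207) = Rational(-207, 4) ≈ -51.750)
D = -7588 (D = Add(-4, Mul(Add(20, 28), -158)) = Add(-4, Mul(48, -158)) = Add(-4, -7584) = -7588)
Function('r')(s, z) = 1608 (Function('r')(s, z) = Mul(-8, -201) = 1608)
Pow(Add(Function('r')(p, 273), D), -1) = Pow(Add(1608, -7588), -1) = Pow(-5980, -1) = Rational(-1, 5980)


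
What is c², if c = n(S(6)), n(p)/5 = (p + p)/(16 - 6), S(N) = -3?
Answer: 9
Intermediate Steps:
n(p) = p (n(p) = 5*((p + p)/(16 - 6)) = 5*((2*p)/10) = 5*((2*p)*(⅒)) = 5*(p/5) = p)
c = -3
c² = (-3)² = 9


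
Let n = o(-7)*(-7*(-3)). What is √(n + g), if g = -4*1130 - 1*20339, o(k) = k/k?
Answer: I*√24838 ≈ 157.6*I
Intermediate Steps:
o(k) = 1
g = -24859 (g = -4520 - 20339 = -24859)
n = 21 (n = 1*(-7*(-3)) = 1*21 = 21)
√(n + g) = √(21 - 24859) = √(-24838) = I*√24838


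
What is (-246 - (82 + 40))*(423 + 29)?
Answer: -166336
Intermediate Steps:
(-246 - (82 + 40))*(423 + 29) = (-246 - 1*122)*452 = (-246 - 122)*452 = -368*452 = -166336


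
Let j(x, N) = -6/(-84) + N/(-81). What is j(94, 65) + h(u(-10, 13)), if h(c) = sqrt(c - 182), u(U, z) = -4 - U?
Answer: -829/1134 + 4*I*sqrt(11) ≈ -0.73104 + 13.266*I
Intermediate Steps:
j(x, N) = 1/14 - N/81 (j(x, N) = -6*(-1/84) + N*(-1/81) = 1/14 - N/81)
h(c) = sqrt(-182 + c)
j(94, 65) + h(u(-10, 13)) = (1/14 - 1/81*65) + sqrt(-182 + (-4 - 1*(-10))) = (1/14 - 65/81) + sqrt(-182 + (-4 + 10)) = -829/1134 + sqrt(-182 + 6) = -829/1134 + sqrt(-176) = -829/1134 + 4*I*sqrt(11)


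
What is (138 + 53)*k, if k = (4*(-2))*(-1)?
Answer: 1528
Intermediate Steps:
k = 8 (k = -8*(-1) = 8)
(138 + 53)*k = (138 + 53)*8 = 191*8 = 1528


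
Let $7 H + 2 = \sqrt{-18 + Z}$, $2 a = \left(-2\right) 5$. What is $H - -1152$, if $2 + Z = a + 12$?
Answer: $\frac{8062}{7} + \frac{i \sqrt{13}}{7} \approx 1151.7 + 0.51508 i$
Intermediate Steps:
$a = -5$ ($a = \frac{\left(-2\right) 5}{2} = \frac{1}{2} \left(-10\right) = -5$)
$Z = 5$ ($Z = -2 + \left(-5 + 12\right) = -2 + 7 = 5$)
$H = - \frac{2}{7} + \frac{i \sqrt{13}}{7}$ ($H = - \frac{2}{7} + \frac{\sqrt{-18 + 5}}{7} = - \frac{2}{7} + \frac{\sqrt{-13}}{7} = - \frac{2}{7} + \frac{i \sqrt{13}}{7} \approx -0.28571 + 0.51508 i$)
$H - -1152 = \left(- \frac{2}{7} + \frac{i \sqrt{13}}{7}\right) - -1152 = \left(- \frac{2}{7} + \frac{i \sqrt{13}}{7}\right) + 1152 = \frac{8062}{7} + \frac{i \sqrt{13}}{7}$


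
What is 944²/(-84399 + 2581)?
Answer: -445568/40909 ≈ -10.892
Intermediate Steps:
944²/(-84399 + 2581) = 891136/(-81818) = 891136*(-1/81818) = -445568/40909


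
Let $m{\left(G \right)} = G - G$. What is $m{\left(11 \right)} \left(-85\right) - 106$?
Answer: $-106$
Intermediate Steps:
$m{\left(G \right)} = 0$
$m{\left(11 \right)} \left(-85\right) - 106 = 0 \left(-85\right) - 106 = 0 - 106 = -106$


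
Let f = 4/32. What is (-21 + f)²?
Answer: 27889/64 ≈ 435.77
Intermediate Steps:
f = ⅛ (f = 4*(1/32) = ⅛ ≈ 0.12500)
(-21 + f)² = (-21 + ⅛)² = (-167/8)² = 27889/64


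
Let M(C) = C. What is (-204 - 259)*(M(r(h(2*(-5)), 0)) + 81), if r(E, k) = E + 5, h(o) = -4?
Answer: -37966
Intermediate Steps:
r(E, k) = 5 + E
(-204 - 259)*(M(r(h(2*(-5)), 0)) + 81) = (-204 - 259)*((5 - 4) + 81) = -463*(1 + 81) = -463*82 = -37966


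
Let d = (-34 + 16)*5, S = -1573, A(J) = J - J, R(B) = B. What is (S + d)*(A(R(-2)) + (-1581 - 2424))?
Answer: 6660315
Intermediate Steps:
A(J) = 0
d = -90 (d = -18*5 = -90)
(S + d)*(A(R(-2)) + (-1581 - 2424)) = (-1573 - 90)*(0 + (-1581 - 2424)) = -1663*(0 - 4005) = -1663*(-4005) = 6660315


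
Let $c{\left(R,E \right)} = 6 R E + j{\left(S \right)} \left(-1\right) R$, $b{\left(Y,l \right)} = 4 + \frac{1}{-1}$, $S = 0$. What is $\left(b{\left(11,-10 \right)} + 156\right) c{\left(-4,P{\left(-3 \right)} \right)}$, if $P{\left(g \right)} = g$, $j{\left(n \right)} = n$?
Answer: $11448$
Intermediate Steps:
$b{\left(Y,l \right)} = 3$ ($b{\left(Y,l \right)} = 4 - 1 = 3$)
$c{\left(R,E \right)} = 6 E R$ ($c{\left(R,E \right)} = 6 R E + 0 \left(-1\right) R = 6 E R + 0 R = 6 E R + 0 = 6 E R$)
$\left(b{\left(11,-10 \right)} + 156\right) c{\left(-4,P{\left(-3 \right)} \right)} = \left(3 + 156\right) 6 \left(-3\right) \left(-4\right) = 159 \cdot 72 = 11448$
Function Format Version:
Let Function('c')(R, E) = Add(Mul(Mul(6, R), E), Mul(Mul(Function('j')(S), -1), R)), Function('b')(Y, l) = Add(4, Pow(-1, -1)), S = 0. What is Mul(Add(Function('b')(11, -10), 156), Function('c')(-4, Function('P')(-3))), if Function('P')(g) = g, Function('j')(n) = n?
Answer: 11448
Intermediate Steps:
Function('b')(Y, l) = 3 (Function('b')(Y, l) = Add(4, -1) = 3)
Function('c')(R, E) = Mul(6, E, R) (Function('c')(R, E) = Add(Mul(Mul(6, R), E), Mul(Mul(0, -1), R)) = Add(Mul(6, E, R), Mul(0, R)) = Add(Mul(6, E, R), 0) = Mul(6, E, R))
Mul(Add(Function('b')(11, -10), 156), Function('c')(-4, Function('P')(-3))) = Mul(Add(3, 156), Mul(6, -3, -4)) = Mul(159, 72) = 11448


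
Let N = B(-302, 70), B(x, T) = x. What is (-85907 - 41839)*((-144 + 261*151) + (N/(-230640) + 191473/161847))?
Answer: -1733818606294442963/345633260 ≈ -5.0164e+9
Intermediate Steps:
N = -302
(-85907 - 41839)*((-144 + 261*151) + (N/(-230640) + 191473/161847)) = (-85907 - 41839)*((-144 + 261*151) + (-302/(-230640) + 191473/161847)) = -127746*((-144 + 39411) + (-302*(-1/230640) + 191473*(1/161847))) = -127746*(39267 + (151/115320 + 191473/161847)) = -127746*(39267 + 7368368419/6221398680) = -127746*244303030335979/6221398680 = -1733818606294442963/345633260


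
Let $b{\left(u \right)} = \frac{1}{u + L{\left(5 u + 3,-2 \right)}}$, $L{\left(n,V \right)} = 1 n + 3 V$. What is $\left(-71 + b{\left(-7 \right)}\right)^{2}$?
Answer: $\frac{10214416}{2025} \approx 5044.2$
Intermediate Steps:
$L{\left(n,V \right)} = n + 3 V$
$b{\left(u \right)} = \frac{1}{-3 + 6 u}$ ($b{\left(u \right)} = \frac{1}{u + \left(\left(5 u + 3\right) + 3 \left(-2\right)\right)} = \frac{1}{u + \left(\left(3 + 5 u\right) - 6\right)} = \frac{1}{u + \left(-3 + 5 u\right)} = \frac{1}{-3 + 6 u}$)
$\left(-71 + b{\left(-7 \right)}\right)^{2} = \left(-71 + \frac{1}{3 \left(-1 + 2 \left(-7\right)\right)}\right)^{2} = \left(-71 + \frac{1}{3 \left(-1 - 14\right)}\right)^{2} = \left(-71 + \frac{1}{3 \left(-15\right)}\right)^{2} = \left(-71 + \frac{1}{3} \left(- \frac{1}{15}\right)\right)^{2} = \left(-71 - \frac{1}{45}\right)^{2} = \left(- \frac{3196}{45}\right)^{2} = \frac{10214416}{2025}$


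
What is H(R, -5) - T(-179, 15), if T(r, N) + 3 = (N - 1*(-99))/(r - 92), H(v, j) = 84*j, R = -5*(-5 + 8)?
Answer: -112893/271 ≈ -416.58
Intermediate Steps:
R = -15 (R = -5*3 = -15)
T(r, N) = -3 + (99 + N)/(-92 + r) (T(r, N) = -3 + (N - 1*(-99))/(r - 92) = -3 + (N + 99)/(-92 + r) = -3 + (99 + N)/(-92 + r))
H(R, -5) - T(-179, 15) = 84*(-5) - (375 + 15 - 3*(-179))/(-92 - 179) = -420 - (375 + 15 + 537)/(-271) = -420 - (-1)*927/271 = -420 - 1*(-927/271) = -420 + 927/271 = -112893/271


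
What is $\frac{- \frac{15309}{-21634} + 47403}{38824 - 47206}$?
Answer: $- \frac{341843937}{60445396} \approx -5.6554$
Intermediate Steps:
$\frac{- \frac{15309}{-21634} + 47403}{38824 - 47206} = \frac{\left(-15309\right) \left(- \frac{1}{21634}\right) + 47403}{-8382} = \left(\frac{15309}{21634} + 47403\right) \left(- \frac{1}{8382}\right) = \frac{1025531811}{21634} \left(- \frac{1}{8382}\right) = - \frac{341843937}{60445396}$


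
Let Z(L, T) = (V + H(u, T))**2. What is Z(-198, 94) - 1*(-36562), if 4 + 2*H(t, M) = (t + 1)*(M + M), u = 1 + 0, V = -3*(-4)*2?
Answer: 80662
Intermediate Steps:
V = 24 (V = 12*2 = 24)
u = 1
H(t, M) = -2 + M*(1 + t) (H(t, M) = -2 + ((t + 1)*(M + M))/2 = -2 + ((1 + t)*(2*M))/2 = -2 + (2*M*(1 + t))/2 = -2 + M*(1 + t))
Z(L, T) = (22 + 2*T)**2 (Z(L, T) = (24 + (-2 + T + T*1))**2 = (24 + (-2 + T + T))**2 = (24 + (-2 + 2*T))**2 = (22 + 2*T)**2)
Z(-198, 94) - 1*(-36562) = 4*(11 + 94)**2 - 1*(-36562) = 4*105**2 + 36562 = 4*11025 + 36562 = 44100 + 36562 = 80662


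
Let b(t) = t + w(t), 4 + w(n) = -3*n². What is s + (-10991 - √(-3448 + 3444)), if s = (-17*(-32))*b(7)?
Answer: -89327 - 2*I ≈ -89327.0 - 2.0*I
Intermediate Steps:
w(n) = -4 - 3*n²
b(t) = -4 + t - 3*t² (b(t) = t + (-4 - 3*t²) = -4 + t - 3*t²)
s = -78336 (s = (-17*(-32))*(-4 + 7 - 3*7²) = 544*(-4 + 7 - 3*49) = 544*(-4 + 7 - 147) = 544*(-144) = -78336)
s + (-10991 - √(-3448 + 3444)) = -78336 + (-10991 - √(-3448 + 3444)) = -78336 + (-10991 - √(-4)) = -78336 + (-10991 - 2*I) = -89327 - 2*I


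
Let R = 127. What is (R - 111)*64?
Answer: 1024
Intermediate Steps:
(R - 111)*64 = (127 - 111)*64 = 16*64 = 1024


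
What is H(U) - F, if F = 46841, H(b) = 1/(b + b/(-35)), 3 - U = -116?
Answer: -27074093/578 ≈ -46841.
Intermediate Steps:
U = 119 (U = 3 - 1*(-116) = 3 + 116 = 119)
H(b) = 35/(34*b) (H(b) = 1/(b + b*(-1/35)) = 1/(b - b/35) = 1/(34*b/35) = 35/(34*b))
H(U) - F = (35/34)/119 - 1*46841 = (35/34)*(1/119) - 46841 = 5/578 - 46841 = -27074093/578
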